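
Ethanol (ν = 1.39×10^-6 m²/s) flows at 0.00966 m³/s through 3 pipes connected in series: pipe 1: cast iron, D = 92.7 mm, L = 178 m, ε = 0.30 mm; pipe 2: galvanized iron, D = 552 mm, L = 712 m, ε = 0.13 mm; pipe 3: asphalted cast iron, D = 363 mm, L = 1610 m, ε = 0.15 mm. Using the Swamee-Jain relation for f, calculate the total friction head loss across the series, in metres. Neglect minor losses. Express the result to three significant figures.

Pipe 1: V = 1.431 m/s, Re = 9.55×10^4, ε/D = 0.00324, f = 0.02828, h_1 = f(L/D)V²/2g = 5.671 m
Pipe 2: V = 0.04037 m/s, Re = 1.60×10^4, ε/D = 2.36×10^-4, f = 0.02783, h_2 = f(L/D)V²/2g = 0.002981 m
Pipe 3: V = 0.09334 m/s, Re = 2.44×10^4, ε/D = 4.13×10^-4, f = 0.02568, h_3 = f(L/D)V²/2g = 0.05058 m
Series → Q common, losses add: H = Σh = 5.724 m

H ≈ 5.72 m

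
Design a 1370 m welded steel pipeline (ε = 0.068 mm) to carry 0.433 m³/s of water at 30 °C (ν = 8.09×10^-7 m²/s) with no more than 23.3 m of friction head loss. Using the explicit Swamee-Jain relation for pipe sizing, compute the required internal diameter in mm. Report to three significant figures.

Swamee-Jain (Type III): D = 0.66·[ε^1.25·(LQ²/(gh_f))^4.75 + ν·Q^9.4·(L/(gh_f))^5.2]^0.04
LQ²/(gh_f) = 1.124; L/(gh_f) = 5.994
Term 1 = ε^1.25·(…)^4.75 = 1.07×10^-5; Term 2 = ν·Q^9.4·(…)^5.2 = 3.43×10^-6
D = 0.66·(1.07×10^-5 + 3.43×10^-6)^0.04 = 0.4223 m = 422 mm
Check: V = 3.09 m/s, Re = 1.61×10^6, f = 0.01395, h_f = 22.0 m ≈ 23.3 m ✓

D ≈ 422 mm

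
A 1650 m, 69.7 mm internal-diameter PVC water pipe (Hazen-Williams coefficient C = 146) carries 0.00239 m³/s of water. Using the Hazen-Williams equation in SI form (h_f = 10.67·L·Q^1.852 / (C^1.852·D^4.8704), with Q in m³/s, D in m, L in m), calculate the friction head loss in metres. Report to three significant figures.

h_f ≈ 10.4 m

h_f = 10.67·1650·0.00239^1.852 / (146^1.852·0.0697^4.8704) = 10.37 m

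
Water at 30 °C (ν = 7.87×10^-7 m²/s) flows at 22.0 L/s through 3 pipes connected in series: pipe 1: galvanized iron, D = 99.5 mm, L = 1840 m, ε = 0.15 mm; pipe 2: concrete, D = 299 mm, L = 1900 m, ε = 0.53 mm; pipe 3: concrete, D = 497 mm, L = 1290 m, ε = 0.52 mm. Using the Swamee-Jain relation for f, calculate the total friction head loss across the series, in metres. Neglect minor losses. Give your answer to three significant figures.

H ≈ 171 m

Pipe 1: V = 2.829 m/s, Re = 3.58×10^5, ε/D = 0.00151, f = 0.02251, h_1 = f(L/D)V²/2g = 169.9 m
Pipe 2: V = 0.3133 m/s, Re = 1.19×10^5, ε/D = 0.00177, f = 0.02445, h_2 = f(L/D)V²/2g = 0.7773 m
Pipe 3: V = 0.1134 m/s, Re = 7.16×10^4, ε/D = 0.00105, f = 0.02327, h_3 = f(L/D)V²/2g = 0.03960 m
Series → Q common, losses add: H = Σh = 170.7 m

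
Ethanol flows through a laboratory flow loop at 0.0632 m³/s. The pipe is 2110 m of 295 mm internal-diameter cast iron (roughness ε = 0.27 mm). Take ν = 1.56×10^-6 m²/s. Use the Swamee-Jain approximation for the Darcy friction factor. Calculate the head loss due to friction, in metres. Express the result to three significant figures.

V = 4Q/(πD²) = 4·0.0632/(π·0.295²) = 0.9247 m/s
Re = VD/ν = 0.9247·0.295/1.56×10^-6 = 1.75×10^5 → turbulent
ε/D = 0.27/295 = 9.15×10^-4
Swamee-Jain: f = 0.02104
h_f = f(L/D)V²/(2g) = 0.02104·(2110/0.295)·0.9247²/(2·9.81) = 6.558 m

h_f ≈ 6.56 m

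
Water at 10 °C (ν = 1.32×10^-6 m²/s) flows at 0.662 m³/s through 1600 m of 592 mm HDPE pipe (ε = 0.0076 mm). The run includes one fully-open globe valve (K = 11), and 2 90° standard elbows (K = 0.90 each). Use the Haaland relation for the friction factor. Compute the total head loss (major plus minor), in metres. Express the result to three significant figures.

H_L ≈ 13.1 m

V = 4Q/(πD²) = 2.405 m/s; V²/2g = 0.2948 m
Re = 1.08×10^6, ε/D = 1.28×10^-5 → f = 0.01169 (Haaland)
Major: h_f = f(L/D)·V²/2g = 0.01169·2703·0.2948 = 9.313 m
Minor: ΣK = 12.8; h_m = ΣK·V²/2g = 3.774 m
Total H_L = 9.313 + 3.774 = 13.09 m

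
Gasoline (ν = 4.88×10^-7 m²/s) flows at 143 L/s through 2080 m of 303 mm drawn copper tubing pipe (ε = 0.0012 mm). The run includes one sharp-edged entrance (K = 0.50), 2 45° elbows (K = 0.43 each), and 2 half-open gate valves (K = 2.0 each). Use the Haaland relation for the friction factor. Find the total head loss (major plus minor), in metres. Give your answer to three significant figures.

H_L ≈ 16.6 m

V = 4Q/(πD²) = 1.983 m/s; V²/2g = 0.2005 m
Re = 1.23×10^6, ε/D = 3.96×10^-6 → f = 0.01127 (Haaland)
Major: h_f = f(L/D)·V²/2g = 0.01127·6865·0.2005 = 15.51 m
Minor: ΣK = 5.36; h_m = ΣK·V²/2g = 1.074 m
Total H_L = 15.51 + 1.074 = 16.58 m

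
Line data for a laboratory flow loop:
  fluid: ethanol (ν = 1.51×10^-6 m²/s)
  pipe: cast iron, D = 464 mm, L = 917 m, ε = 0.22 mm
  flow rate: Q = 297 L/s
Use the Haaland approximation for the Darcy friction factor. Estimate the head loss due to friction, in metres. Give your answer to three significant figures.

V = 4Q/(πD²) = 4·0.297/(π·0.464²) = 1.756 m/s
Re = VD/ν = 1.756·0.464/1.51×10^-6 = 5.40×10^5 → turbulent
ε/D = 0.22/464 = 4.74×10^-4
Haaland: f = 0.01735
h_f = f(L/D)V²/(2g) = 0.01735·(917/0.464)·1.756²/(2·9.81) = 5.392 m

h_f ≈ 5.39 m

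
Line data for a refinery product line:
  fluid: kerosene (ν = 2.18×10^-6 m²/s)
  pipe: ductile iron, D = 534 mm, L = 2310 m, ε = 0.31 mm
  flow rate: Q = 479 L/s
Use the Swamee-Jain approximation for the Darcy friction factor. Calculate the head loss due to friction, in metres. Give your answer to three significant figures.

h_f ≈ 18.4 m

V = 4Q/(πD²) = 4·0.479/(π·0.534²) = 2.139 m/s
Re = VD/ν = 2.139·0.534/2.18×10^-6 = 5.24×10^5 → turbulent
ε/D = 0.31/534 = 5.81×10^-4
Swamee-Jain: f = 0.01822
h_f = f(L/D)V²/(2g) = 0.01822·(2310/0.534)·2.139²/(2·9.81) = 18.38 m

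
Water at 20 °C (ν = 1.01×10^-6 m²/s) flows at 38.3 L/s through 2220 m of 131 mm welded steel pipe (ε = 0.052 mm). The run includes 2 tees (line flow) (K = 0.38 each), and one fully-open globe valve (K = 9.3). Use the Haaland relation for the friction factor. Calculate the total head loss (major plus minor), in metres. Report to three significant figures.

V = 4Q/(πD²) = 2.842 m/s; V²/2g = 0.4116 m
Re = 3.69×10^5, ε/D = 3.97×10^-4 → f = 0.01719 (Haaland)
Major: h_f = f(L/D)·V²/2g = 0.01719·16947·0.4116 = 119.9 m
Minor: ΣK = 10.1; h_m = ΣK·V²/2g = 4.140 m
Total H_L = 119.9 + 4.140 = 124.1 m

H_L ≈ 124 m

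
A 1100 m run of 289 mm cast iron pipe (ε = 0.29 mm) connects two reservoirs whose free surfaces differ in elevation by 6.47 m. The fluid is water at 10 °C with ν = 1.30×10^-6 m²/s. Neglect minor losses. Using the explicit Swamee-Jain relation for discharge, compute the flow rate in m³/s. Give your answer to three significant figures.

Q ≈ 0.0833 m³/s

Swamee-Jain (Type II): Q = -0.965·√(gD⁵h_f/L)·ln[ε/(3.7D) + √(3.17ν²L/(gD³h_f))]
√(gD⁵h_f/L) = √(9.81·0.289⁵·6.47/1100) = 0.01079
ε/(3.7D) = 2.71×10^-4; √(3.17ν²L/(gD³h_f)) = 6.20×10^-5
Q = -0.965·0.01079·ln(3.332×10^-4) = 0.08333 m³/s
Check: V = 1.27 m/s, Re = 2.82×10^5, f = 0.02082, h_f = 6.52 m ≈ 6.47 m ✓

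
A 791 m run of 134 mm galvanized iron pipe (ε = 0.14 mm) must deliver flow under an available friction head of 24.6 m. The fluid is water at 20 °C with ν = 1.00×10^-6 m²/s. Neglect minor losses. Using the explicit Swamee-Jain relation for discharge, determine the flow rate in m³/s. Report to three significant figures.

Q ≈ 0.0279 m³/s

Swamee-Jain (Type II): Q = -0.965·√(gD⁵h_f/L)·ln[ε/(3.7D) + √(3.17ν²L/(gD³h_f))]
√(gD⁵h_f/L) = √(9.81·0.134⁵·24.6/791) = 0.003631
ε/(3.7D) = 2.82×10^-4; √(3.17ν²L/(gD³h_f)) = 6.57×10^-5
Q = -0.965·0.003631·ln(3.481×10^-4) = 0.02790 m³/s
Check: V = 1.98 m/s, Re = 2.65×10^5, f = 0.02105, h_f = 24.8 m ≈ 24.6 m ✓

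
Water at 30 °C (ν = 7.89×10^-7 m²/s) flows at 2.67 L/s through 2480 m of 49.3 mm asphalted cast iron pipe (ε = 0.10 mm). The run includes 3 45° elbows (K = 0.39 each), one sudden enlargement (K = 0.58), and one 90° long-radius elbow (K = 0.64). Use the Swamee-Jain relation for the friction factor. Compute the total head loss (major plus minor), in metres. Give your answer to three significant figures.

H_L ≈ 129 m

V = 4Q/(πD²) = 1.399 m/s; V²/2g = 0.09971 m
Re = 8.74×10^4, ε/D = 0.00203 → f = 0.02563 (Swamee-Jain)
Major: h_f = f(L/D)·V²/2g = 0.02563·50304·0.09971 = 128.6 m
Minor: ΣK = 2.39; h_m = ΣK·V²/2g = 0.2383 m
Total H_L = 128.6 + 0.2383 = 128.8 m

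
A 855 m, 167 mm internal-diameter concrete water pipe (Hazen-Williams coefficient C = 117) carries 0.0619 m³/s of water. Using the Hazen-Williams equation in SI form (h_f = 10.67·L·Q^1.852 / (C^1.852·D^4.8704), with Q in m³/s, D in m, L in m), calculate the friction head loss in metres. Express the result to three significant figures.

h_f ≈ 47.6 m

h_f = 10.67·855·0.0619^1.852 / (117^1.852·0.167^4.8704) = 47.61 m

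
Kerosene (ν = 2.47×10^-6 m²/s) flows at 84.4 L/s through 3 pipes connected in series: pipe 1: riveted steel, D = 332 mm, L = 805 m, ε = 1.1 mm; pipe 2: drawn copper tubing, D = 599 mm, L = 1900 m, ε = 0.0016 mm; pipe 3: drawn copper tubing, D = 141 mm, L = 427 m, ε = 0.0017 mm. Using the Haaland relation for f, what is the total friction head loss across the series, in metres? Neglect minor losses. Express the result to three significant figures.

Pipe 1: V = 0.9749 m/s, Re = 1.31×10^5, ε/D = 0.00331, f = 0.02781, h_1 = f(L/D)V²/2g = 3.267 m
Pipe 2: V = 0.2995 m/s, Re = 7.26×10^4, ε/D = 2.67×10^-6, f = 0.01908, h_2 = f(L/D)V²/2g = 0.2767 m
Pipe 3: V = 5.405 m/s, Re = 3.09×10^5, ε/D = 1.21×10^-5, f = 0.01437, h_3 = f(L/D)V²/2g = 64.79 m
Series → Q common, losses add: H = Σh = 68.33 m

H ≈ 68.3 m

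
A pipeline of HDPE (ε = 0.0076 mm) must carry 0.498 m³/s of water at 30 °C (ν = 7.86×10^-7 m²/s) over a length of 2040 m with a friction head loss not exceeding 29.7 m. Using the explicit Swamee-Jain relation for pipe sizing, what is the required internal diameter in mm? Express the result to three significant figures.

D ≈ 437 mm

Swamee-Jain (Type III): D = 0.66·[ε^1.25·(LQ²/(gh_f))^4.75 + ν·Q^9.4·(L/(gh_f))^5.2]^0.04
LQ²/(gh_f) = 1.736; L/(gh_f) = 7.002
Term 1 = ε^1.25·(…)^4.75 = 5.49×10^-6; Term 2 = ν·Q^9.4·(…)^5.2 = 2.78×10^-5
D = 0.66·(5.49×10^-6 + 2.78×10^-5)^0.04 = 0.4370 m = 437 mm
Check: V = 3.32 m/s, Re = 1.85×10^6, f = 0.01109, h_f = 29.1 m ≈ 29.7 m ✓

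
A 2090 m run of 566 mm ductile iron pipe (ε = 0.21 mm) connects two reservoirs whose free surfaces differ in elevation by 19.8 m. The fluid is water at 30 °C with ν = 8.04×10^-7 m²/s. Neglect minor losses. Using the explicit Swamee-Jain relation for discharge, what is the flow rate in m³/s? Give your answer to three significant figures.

Swamee-Jain (Type II): Q = -0.965·√(gD⁵h_f/L)·ln[ε/(3.7D) + √(3.17ν²L/(gD³h_f))]
√(gD⁵h_f/L) = √(9.81·0.566⁵·19.8/2090) = 0.07347
ε/(3.7D) = 1.00×10^-4; √(3.17ν²L/(gD³h_f)) = 1.10×10^-5
Q = -0.965·0.07347·ln(1.113×10^-4) = 0.6454 m³/s
Check: V = 2.57 m/s, Re = 1.81×10^6, f = 0.01607, h_f = 19.9 m ≈ 19.8 m ✓

Q ≈ 0.645 m³/s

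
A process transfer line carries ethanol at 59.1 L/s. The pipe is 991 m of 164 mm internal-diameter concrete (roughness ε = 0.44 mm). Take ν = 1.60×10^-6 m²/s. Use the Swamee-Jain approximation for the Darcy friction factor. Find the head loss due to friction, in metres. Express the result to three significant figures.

h_f ≈ 62.7 m

V = 4Q/(πD²) = 4·0.0591/(π·0.164²) = 2.798 m/s
Re = VD/ν = 2.798·0.164/1.60×10^-6 = 2.87×10^5 → turbulent
ε/D = 0.44/164 = 0.00268
Swamee-Jain: f = 0.02602
h_f = f(L/D)V²/(2g) = 0.02602·(991/0.164)·2.798²/(2·9.81) = 62.74 m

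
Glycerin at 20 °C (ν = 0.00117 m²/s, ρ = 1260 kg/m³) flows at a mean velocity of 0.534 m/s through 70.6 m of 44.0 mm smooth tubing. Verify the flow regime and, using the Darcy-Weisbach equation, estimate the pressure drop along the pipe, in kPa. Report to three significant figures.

Δp ≈ 919 kPa

Re = VD/ν = 0.534·0.04400/0.00117 = 20.1 → laminar (Re < 2300)
f = 64/Re = 3.187
h_f = f(L/D)V²/(2g) = 3.187·(70.6/0.04400)·0.534²/(2·9.81) = 74.32 m
Δp = ρg·h_f = 1260·9.81·74.32 = 918.6 kPa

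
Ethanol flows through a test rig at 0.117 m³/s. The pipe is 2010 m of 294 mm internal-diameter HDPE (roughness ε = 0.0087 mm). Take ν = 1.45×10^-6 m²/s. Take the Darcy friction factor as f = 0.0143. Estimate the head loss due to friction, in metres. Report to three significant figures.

h_f ≈ 14.8 m

V = 4Q/(πD²) = 4·0.117/(π·0.294²) = 1.723 m/s
h_f = f(L/D)V²/(2g) = 0.01430·(2010/0.294)·1.723²/(2·9.81) = 14.80 m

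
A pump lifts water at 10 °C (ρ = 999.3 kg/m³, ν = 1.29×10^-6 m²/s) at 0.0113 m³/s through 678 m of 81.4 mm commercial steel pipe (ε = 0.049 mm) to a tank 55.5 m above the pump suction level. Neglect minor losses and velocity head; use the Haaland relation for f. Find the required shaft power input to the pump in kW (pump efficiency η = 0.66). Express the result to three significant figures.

P_shaft ≈ 16.0 kW

V = 4Q/(πD²) = 2.171 m/s; Re = 1.37×10^5; ε/D = 6.02×10^-4; f = 0.01980
h_f = f(L/D)V²/2g = 39.63 m
Total head H = z + h_f = 55.5 + 39.63 = 95.13 m
P_hyd = ρgQH = 999.3·9.81·0.0113·95.13 = 10.54 kW
P_shaft = P_hyd/η = 10.54/0.66 = 15.97 kW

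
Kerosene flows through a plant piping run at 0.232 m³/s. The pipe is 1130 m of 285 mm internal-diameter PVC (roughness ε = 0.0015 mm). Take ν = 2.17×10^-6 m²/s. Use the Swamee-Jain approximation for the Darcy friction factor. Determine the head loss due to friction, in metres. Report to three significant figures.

h_f ≈ 35.5 m

V = 4Q/(πD²) = 4·0.232/(π·0.285²) = 3.637 m/s
Re = VD/ν = 3.637·0.285/2.17×10^-6 = 4.78×10^5 → turbulent
ε/D = 0.0015/285 = 5.26×10^-6
Swamee-Jain: f = 0.01328
h_f = f(L/D)V²/(2g) = 0.01328·(1130/0.285)·3.637²/(2·9.81) = 35.50 m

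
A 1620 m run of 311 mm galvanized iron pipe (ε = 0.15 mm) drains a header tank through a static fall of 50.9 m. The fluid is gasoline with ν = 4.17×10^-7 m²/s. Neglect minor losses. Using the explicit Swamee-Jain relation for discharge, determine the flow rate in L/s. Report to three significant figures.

Q ≈ 257 L/s

Swamee-Jain (Type II): Q = -0.965·√(gD⁵h_f/L)·ln[ε/(3.7D) + √(3.17ν²L/(gD³h_f))]
√(gD⁵h_f/L) = √(9.81·0.311⁵·50.9/1620) = 0.02995
ε/(3.7D) = 1.30×10^-4; √(3.17ν²L/(gD³h_f)) = 7.71×10^-6
Q = -0.965·0.02995·ln(1.381×10^-4) = 0.2568 m³/s
Check: V = 3.38 m/s, Re = 2.52×10^6, f = 0.01684, h_f = 51.1 m ≈ 50.9 m ✓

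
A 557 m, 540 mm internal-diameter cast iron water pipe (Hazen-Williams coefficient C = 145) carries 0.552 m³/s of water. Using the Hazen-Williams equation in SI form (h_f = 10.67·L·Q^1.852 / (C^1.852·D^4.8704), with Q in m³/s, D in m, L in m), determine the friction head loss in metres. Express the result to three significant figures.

h_f ≈ 3.95 m

h_f = 10.67·557·0.552^1.852 / (145^1.852·0.540^4.8704) = 3.950 m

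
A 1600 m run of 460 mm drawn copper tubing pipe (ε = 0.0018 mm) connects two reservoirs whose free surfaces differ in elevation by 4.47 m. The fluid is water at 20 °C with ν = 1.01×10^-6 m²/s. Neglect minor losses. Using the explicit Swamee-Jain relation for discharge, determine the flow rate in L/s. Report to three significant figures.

Swamee-Jain (Type II): Q = -0.965·√(gD⁵h_f/L)·ln[ε/(3.7D) + √(3.17ν²L/(gD³h_f))]
√(gD⁵h_f/L) = √(9.81·0.460⁵·4.47/1600) = 0.02376
ε/(3.7D) = 1.06×10^-6; √(3.17ν²L/(gD³h_f)) = 3.48×10^-5
Q = -0.965·0.02376·ln(3.587×10^-5) = 0.2347 m³/s
Check: V = 1.41 m/s, Re = 6.43×10^5, f = 0.01259, h_f = 4.45 m ≈ 4.47 m ✓

Q ≈ 235 L/s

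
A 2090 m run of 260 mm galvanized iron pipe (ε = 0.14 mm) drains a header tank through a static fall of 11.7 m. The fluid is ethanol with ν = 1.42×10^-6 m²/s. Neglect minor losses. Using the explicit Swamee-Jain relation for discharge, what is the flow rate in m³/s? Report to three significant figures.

Q ≈ 0.0654 m³/s

Swamee-Jain (Type II): Q = -0.965·√(gD⁵h_f/L)·ln[ε/(3.7D) + √(3.17ν²L/(gD³h_f))]
√(gD⁵h_f/L) = √(9.81·0.260⁵·11.7/2090) = 0.008078
ε/(3.7D) = 1.46×10^-4; √(3.17ν²L/(gD³h_f)) = 8.14×10^-5
Q = -0.965·0.008078·ln(2.269×10^-4) = 0.06541 m³/s
Check: V = 1.23 m/s, Re = 2.26×10^5, f = 0.01894, h_f = 11.8 m ≈ 11.7 m ✓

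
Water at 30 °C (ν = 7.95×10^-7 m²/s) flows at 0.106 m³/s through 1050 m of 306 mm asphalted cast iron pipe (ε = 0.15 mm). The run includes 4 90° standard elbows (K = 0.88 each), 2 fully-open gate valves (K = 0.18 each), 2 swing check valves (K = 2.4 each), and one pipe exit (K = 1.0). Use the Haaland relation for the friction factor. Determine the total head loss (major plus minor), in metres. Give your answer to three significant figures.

V = 4Q/(πD²) = 1.441 m/s; V²/2g = 0.1059 m
Re = 5.55×10^5, ε/D = 4.90×10^-4 → f = 0.01744 (Haaland)
Major: h_f = f(L/D)·V²/2g = 0.01744·3431·0.1059 = 6.335 m
Minor: ΣK = 9.68; h_m = ΣK·V²/2g = 1.025 m
Total H_L = 6.335 + 1.025 = 7.360 m

H_L ≈ 7.36 m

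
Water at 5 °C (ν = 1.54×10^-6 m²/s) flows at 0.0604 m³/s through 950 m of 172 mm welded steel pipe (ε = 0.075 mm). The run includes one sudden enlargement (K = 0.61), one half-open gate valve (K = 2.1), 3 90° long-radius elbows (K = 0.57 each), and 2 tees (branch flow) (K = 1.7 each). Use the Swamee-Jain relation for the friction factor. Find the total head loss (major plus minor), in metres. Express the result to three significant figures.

H_L ≈ 36.9 m

V = 4Q/(πD²) = 2.600 m/s; V²/2g = 0.3444 m
Re = 2.90×10^5, ε/D = 4.36×10^-4 → f = 0.01800 (Swamee-Jain)
Major: h_f = f(L/D)·V²/2g = 0.01800·5523·0.3444 = 34.23 m
Minor: ΣK = 7.82; h_m = ΣK·V²/2g = 2.693 m
Total H_L = 34.23 + 2.693 = 36.93 m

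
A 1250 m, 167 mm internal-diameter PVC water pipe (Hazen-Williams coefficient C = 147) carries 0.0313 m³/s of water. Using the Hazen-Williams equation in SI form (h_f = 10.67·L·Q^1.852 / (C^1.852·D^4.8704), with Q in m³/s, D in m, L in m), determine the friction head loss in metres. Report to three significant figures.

h_f ≈ 12.9 m

h_f = 10.67·1250·0.0313^1.852 / (147^1.852·0.167^4.8704) = 12.90 m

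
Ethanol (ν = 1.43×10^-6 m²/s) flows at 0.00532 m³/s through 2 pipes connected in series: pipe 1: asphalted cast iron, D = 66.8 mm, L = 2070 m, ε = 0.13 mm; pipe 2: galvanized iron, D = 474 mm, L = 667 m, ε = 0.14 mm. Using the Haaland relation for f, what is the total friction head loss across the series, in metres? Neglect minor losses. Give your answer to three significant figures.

Pipe 1: V = 1.518 m/s, Re = 7.09×10^4, ε/D = 0.00195, f = 0.02540, h_1 = f(L/D)V²/2g = 92.43 m
Pipe 2: V = 0.03015 m/s, Re = 9990, ε/D = 2.95×10^-4, f = 0.03124, h_2 = f(L/D)V²/2g = 0.002036 m
Series → Q common, losses add: H = Σh = 92.43 m

H ≈ 92.4 m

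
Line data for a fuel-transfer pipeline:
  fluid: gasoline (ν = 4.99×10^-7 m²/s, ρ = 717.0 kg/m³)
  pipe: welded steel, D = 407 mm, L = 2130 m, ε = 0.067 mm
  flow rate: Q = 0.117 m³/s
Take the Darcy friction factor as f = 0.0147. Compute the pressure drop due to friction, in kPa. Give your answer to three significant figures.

V = 4Q/(πD²) = 4·0.117/(π·0.407²) = 0.8993 m/s
h_f = f(L/D)V²/(2g) = 0.01470·(2130/0.407)·0.8993²/(2·9.81) = 3.171 m
Δp = ρg·h_f = 717.0·9.81·3.171 = 22.31 kPa

Δp ≈ 22.3 kPa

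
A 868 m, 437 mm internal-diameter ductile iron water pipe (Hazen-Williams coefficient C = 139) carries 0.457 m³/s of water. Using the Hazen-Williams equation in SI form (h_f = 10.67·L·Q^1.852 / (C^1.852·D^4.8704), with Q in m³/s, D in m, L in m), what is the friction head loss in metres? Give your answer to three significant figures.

h_f ≈ 13.2 m

h_f = 10.67·868·0.457^1.852 / (139^1.852·0.437^4.8704) = 13.15 m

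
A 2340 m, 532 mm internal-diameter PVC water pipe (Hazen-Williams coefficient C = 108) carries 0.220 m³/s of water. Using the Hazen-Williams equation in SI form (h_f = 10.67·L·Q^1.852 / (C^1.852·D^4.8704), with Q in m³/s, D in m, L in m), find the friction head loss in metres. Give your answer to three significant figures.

h_f ≈ 5.60 m

h_f = 10.67·2340·0.220^1.852 / (108^1.852·0.532^4.8704) = 5.605 m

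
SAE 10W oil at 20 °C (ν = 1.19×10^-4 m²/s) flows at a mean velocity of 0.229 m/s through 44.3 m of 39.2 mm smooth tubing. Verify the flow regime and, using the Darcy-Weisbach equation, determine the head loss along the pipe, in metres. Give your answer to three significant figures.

h_f ≈ 2.56 m

Re = VD/ν = 0.229·0.03920/1.19×10^-4 = 75.4 → laminar (Re < 2300)
f = 64/Re = 0.8484
h_f = f(L/D)V²/(2g) = 0.8484·(44.3/0.03920)·0.229²/(2·9.81) = 2.563 m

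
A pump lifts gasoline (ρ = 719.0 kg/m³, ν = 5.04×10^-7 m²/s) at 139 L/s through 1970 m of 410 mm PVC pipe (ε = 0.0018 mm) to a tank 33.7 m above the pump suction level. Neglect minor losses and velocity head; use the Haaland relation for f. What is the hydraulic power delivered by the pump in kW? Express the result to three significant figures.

V = 4Q/(πD²) = 1.053 m/s; Re = 8.56×10^5; ε/D = 4.39×10^-6; f = 0.01196
h_f = f(L/D)V²/2g = 3.247 m
Total head H = z + h_f = 33.7 + 3.247 = 36.95 m
P_hyd = ρgQH = 719.0·9.81·0.139·36.95 = 36.22 kW

P_hyd ≈ 36.2 kW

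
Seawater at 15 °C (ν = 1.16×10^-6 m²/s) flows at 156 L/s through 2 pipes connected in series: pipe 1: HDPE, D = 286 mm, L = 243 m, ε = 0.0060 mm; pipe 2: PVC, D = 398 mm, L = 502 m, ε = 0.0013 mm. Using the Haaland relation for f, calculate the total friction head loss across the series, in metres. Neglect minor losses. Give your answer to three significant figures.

H ≈ 4.66 m

Pipe 1: V = 2.428 m/s, Re = 5.99×10^5, ε/D = 2.10×10^-5, f = 0.01293, h_1 = f(L/D)V²/2g = 3.302 m
Pipe 2: V = 1.254 m/s, Re = 4.30×10^5, ε/D = 3.27×10^-6, f = 0.01345, h_2 = f(L/D)V²/2g = 1.360 m
Series → Q common, losses add: H = Σh = 4.662 m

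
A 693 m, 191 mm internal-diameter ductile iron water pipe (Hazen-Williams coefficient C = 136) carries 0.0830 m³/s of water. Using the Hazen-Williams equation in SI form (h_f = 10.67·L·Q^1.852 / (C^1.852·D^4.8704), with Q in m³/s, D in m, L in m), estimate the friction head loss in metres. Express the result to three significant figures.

h_f = 10.67·693·0.0830^1.852 / (136^1.852·0.191^4.8704) = 26.14 m

h_f ≈ 26.1 m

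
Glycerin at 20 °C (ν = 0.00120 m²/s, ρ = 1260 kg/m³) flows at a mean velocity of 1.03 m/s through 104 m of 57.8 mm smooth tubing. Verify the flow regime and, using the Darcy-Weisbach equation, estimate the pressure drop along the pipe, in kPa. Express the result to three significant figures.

Δp ≈ 1550 kPa

Re = VD/ν = 1.03·0.05780/0.00120 = 49.6 → laminar (Re < 2300)
f = 64/Re = 1.290
h_f = f(L/D)V²/(2g) = 1.290·(104/0.05780)·1.03²/(2·9.81) = 125.5 m
Δp = ρg·h_f = 1260·9.81·125.5 = 1551 kPa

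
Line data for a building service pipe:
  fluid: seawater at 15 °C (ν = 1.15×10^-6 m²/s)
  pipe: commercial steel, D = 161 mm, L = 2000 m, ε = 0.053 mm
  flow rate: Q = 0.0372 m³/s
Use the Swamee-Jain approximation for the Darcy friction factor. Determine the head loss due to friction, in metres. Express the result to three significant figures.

V = 4Q/(πD²) = 4·0.0372/(π·0.161²) = 1.827 m/s
Re = VD/ν = 1.827·0.161/1.15×10^-6 = 2.56×10^5 → turbulent
ε/D = 0.053/161 = 3.29×10^-4
Swamee-Jain: f = 0.01752
h_f = f(L/D)V²/(2g) = 0.01752·(2000/0.161)·1.827²/(2·9.81) = 37.04 m

h_f ≈ 37.0 m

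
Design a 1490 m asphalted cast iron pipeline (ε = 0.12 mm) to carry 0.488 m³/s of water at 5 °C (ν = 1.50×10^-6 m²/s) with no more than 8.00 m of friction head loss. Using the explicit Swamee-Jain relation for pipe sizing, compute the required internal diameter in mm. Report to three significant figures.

D ≈ 569 mm

Swamee-Jain (Type III): D = 0.66·[ε^1.25·(LQ²/(gh_f))^4.75 + ν·Q^9.4·(L/(gh_f))^5.2]^0.04
LQ²/(gh_f) = 4.521; L/(gh_f) = 18.99
Term 1 = ε^1.25·(…)^4.75 = 0.0163; Term 2 = ν·Q^9.4·(…)^5.2 = 0.00785
D = 0.66·(0.0163 + 0.00785)^0.04 = 0.5686 m = 569 mm
Check: V = 1.92 m/s, Re = 7.28×10^5, f = 0.01518, h_f = 7.48 m ≈ 8.00 m ✓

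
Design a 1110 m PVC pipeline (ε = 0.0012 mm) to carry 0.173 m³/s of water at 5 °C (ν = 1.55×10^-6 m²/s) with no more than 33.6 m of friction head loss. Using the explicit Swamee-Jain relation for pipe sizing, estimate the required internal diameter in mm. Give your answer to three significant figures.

D ≈ 257 mm

Swamee-Jain (Type III): D = 0.66·[ε^1.25·(LQ²/(gh_f))^4.75 + ν·Q^9.4·(L/(gh_f))^5.2]^0.04
LQ²/(gh_f) = 0.1008; L/(gh_f) = 3.368
Term 1 = ε^1.25·(…)^4.75 = 7.33×10^-13; Term 2 = ν·Q^9.4·(…)^5.2 = 5.89×10^-11
D = 0.66·(7.33×10^-13 + 5.89×10^-11)^0.04 = 0.2574 m = 257 mm
Check: V = 3.33 m/s, Re = 5.52×10^5, f = 0.01294, h_f = 31.5 m ≈ 33.6 m ✓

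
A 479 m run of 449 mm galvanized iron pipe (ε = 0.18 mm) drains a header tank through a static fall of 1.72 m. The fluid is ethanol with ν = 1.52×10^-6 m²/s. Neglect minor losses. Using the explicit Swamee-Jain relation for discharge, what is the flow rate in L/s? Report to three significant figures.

Swamee-Jain (Type II): Q = -0.965·√(gD⁵h_f/L)·ln[ε/(3.7D) + √(3.17ν²L/(gD³h_f))]
√(gD⁵h_f/L) = √(9.81·0.449⁵·1.72/479) = 0.02535
ε/(3.7D) = 1.08×10^-4; √(3.17ν²L/(gD³h_f)) = 4.79×10^-5
Q = -0.965·0.02535·ln(1.563×10^-4) = 0.2144 m³/s
Check: V = 1.35 m/s, Re = 4.00×10^5, f = 0.01736, h_f = 1.73 m ≈ 1.72 m ✓

Q ≈ 214 L/s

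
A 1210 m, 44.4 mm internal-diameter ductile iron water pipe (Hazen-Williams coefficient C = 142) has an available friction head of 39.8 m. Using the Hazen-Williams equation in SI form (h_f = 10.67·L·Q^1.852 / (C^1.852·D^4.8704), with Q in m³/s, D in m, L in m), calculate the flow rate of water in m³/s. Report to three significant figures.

Q ≈ 0.00174 m³/s

Rearranging: Q = [h_f·C^1.852·D^4.8704 / (10.67·L)]^(1/1.852)
Q = [39.8·142^1.852·0.0444^4.8704 / (10.67·1210)]^0.540 = 0.001735 m³/s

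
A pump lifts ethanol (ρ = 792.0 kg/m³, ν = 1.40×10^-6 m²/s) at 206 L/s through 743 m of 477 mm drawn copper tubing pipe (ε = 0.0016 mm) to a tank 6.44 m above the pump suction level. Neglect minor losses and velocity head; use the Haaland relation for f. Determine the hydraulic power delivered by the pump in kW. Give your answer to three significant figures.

V = 4Q/(πD²) = 1.153 m/s; Re = 3.93×10^5; ε/D = 3.35×10^-6; f = 0.01368
h_f = f(L/D)V²/2g = 1.443 m
Total head H = z + h_f = 6.44 + 1.443 = 7.883 m
P_hyd = ρgQH = 792.0·9.81·0.206·7.883 = 12.62 kW

P_hyd ≈ 12.6 kW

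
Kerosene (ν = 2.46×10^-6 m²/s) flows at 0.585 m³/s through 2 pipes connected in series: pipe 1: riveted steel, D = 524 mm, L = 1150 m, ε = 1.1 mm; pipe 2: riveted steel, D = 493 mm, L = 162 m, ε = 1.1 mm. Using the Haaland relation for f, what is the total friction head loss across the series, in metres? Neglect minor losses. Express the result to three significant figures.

Pipe 1: V = 2.713 m/s, Re = 5.78×10^5, ε/D = 0.00210, f = 0.02404, h_1 = f(L/D)V²/2g = 19.79 m
Pipe 2: V = 3.065 m/s, Re = 6.14×10^5, ε/D = 0.00223, f = 0.02441, h_2 = f(L/D)V²/2g = 3.839 m
Series → Q common, losses add: H = Σh = 23.63 m

H ≈ 23.6 m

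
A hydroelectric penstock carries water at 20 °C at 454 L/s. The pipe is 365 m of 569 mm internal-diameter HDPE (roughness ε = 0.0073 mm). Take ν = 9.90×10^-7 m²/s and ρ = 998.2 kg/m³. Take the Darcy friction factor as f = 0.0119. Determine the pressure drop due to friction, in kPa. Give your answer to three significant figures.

Δp ≈ 12.1 kPa

V = 4Q/(πD²) = 4·0.454/(π·0.569²) = 1.785 m/s
h_f = f(L/D)V²/(2g) = 0.01190·(365/0.569)·1.785²/(2·9.81) = 1.240 m
Δp = ρg·h_f = 998.2·9.81·1.240 = 12.15 kPa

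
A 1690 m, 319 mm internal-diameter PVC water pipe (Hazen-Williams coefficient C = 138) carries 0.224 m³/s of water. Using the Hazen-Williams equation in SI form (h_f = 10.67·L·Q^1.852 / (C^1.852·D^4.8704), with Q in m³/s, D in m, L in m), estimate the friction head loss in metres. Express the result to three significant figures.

h_f ≈ 32.1 m

h_f = 10.67·1690·0.224^1.852 / (138^1.852·0.319^4.8704) = 32.09 m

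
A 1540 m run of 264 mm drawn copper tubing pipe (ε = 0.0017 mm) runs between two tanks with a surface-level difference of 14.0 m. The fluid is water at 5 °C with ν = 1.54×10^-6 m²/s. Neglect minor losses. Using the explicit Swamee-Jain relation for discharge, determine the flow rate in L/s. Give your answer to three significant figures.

Q ≈ 98.8 L/s

Swamee-Jain (Type II): Q = -0.965·√(gD⁵h_f/L)·ln[ε/(3.7D) + √(3.17ν²L/(gD³h_f))]
√(gD⁵h_f/L) = √(9.81·0.264⁵·14.0/1540) = 0.01069
ε/(3.7D) = 1.74×10^-6; √(3.17ν²L/(gD³h_f)) = 6.77×10^-5
Q = -0.965·0.01069·ln(6.943×10^-5) = 0.09882 m³/s
Check: V = 1.81 m/s, Re = 3.09×10^5, f = 0.01437, h_f = 13.9 m ≈ 14.0 m ✓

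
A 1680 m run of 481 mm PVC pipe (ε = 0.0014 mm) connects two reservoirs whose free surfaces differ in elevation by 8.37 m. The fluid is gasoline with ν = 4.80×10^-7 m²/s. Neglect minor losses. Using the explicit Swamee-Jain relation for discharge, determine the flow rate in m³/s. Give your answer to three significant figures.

Q ≈ 0.387 m³/s

Swamee-Jain (Type II): Q = -0.965·√(gD⁵h_f/L)·ln[ε/(3.7D) + √(3.17ν²L/(gD³h_f))]
√(gD⁵h_f/L) = √(9.81·0.481⁵·8.37/1680) = 0.03547
ε/(3.7D) = 7.87×10^-7; √(3.17ν²L/(gD³h_f)) = 1.16×10^-5
Q = -0.965·0.03547·ln(1.237×10^-5) = 0.3868 m³/s
Check: V = 2.13 m/s, Re = 2.13×10^6, f = 0.01038, h_f = 8.37 m ≈ 8.37 m ✓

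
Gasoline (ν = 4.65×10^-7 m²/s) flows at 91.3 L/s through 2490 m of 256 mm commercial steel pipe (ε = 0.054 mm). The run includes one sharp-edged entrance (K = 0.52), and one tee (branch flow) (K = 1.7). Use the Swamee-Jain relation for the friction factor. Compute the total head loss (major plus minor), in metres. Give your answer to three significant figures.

V = 4Q/(πD²) = 1.774 m/s; V²/2g = 0.1604 m
Re = 9.77×10^5, ε/D = 2.11×10^-4 → f = 0.01491 (Swamee-Jain)
Major: h_f = f(L/D)·V²/2g = 0.01491·9727·0.1604 = 23.25 m
Minor: ΣK = 2.22; h_m = ΣK·V²/2g = 0.3560 m
Total H_L = 23.25 + 0.3560 = 23.61 m

H_L ≈ 23.6 m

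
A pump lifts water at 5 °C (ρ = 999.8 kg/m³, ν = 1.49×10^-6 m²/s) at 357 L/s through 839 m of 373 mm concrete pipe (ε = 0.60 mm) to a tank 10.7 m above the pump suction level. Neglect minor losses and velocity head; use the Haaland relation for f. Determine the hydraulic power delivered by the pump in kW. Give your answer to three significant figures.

V = 4Q/(πD²) = 3.267 m/s; Re = 8.18×10^5; ε/D = 0.00161; f = 0.02240
h_f = f(L/D)V²/2g = 27.41 m
Total head H = z + h_f = 10.7 + 27.41 = 38.11 m
P_hyd = ρgQH = 999.8·9.81·0.357·38.11 = 133.4 kW

P_hyd ≈ 133 kW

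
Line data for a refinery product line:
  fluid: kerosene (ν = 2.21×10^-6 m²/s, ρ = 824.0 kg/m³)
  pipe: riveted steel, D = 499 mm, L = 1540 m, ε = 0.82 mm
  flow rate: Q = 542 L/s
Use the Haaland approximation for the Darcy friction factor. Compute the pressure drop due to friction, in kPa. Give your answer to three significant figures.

Δp ≈ 221 kPa

V = 4Q/(πD²) = 4·0.542/(π·0.499²) = 2.771 m/s
Re = VD/ν = 2.771·0.499/2.21×10^-6 = 6.26×10^5 → turbulent
ε/D = 0.82/499 = 0.00164
Haaland: f = 0.02258
h_f = f(L/D)V²/(2g) = 0.02258·(1540/0.499)·2.771²/(2·9.81) = 27.29 m
Δp = ρg·h_f = 824.0·9.81·27.29 = 220.6 kPa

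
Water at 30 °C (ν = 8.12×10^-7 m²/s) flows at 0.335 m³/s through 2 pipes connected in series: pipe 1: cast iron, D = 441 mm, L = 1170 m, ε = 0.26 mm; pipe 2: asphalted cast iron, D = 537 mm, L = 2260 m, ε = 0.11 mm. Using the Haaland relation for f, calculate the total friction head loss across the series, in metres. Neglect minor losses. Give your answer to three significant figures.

Pipe 1: V = 2.193 m/s, Re = 1.19×10^6, ε/D = 5.90×10^-4, f = 0.01770, h_1 = f(L/D)V²/2g = 11.51 m
Pipe 2: V = 1.479 m/s, Re = 9.78×10^5, ε/D = 2.05×10^-4, f = 0.01467, h_2 = f(L/D)V²/2g = 6.884 m
Series → Q common, losses add: H = Σh = 18.40 m

H ≈ 18.4 m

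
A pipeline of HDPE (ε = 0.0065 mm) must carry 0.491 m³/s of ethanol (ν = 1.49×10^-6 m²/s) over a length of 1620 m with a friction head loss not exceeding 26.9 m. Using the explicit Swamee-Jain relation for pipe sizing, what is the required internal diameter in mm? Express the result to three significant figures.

D ≈ 432 mm

Swamee-Jain (Type III): D = 0.66·[ε^1.25·(LQ²/(gh_f))^4.75 + ν·Q^9.4·(L/(gh_f))^5.2]^0.04
LQ²/(gh_f) = 1.480; L/(gh_f) = 6.139
Term 1 = ε^1.25·(…)^4.75 = 2.11×10^-6; Term 2 = ν·Q^9.4·(…)^5.2 = 2.33×10^-5
D = 0.66·(2.11×10^-6 + 2.33×10^-5)^0.04 = 0.4323 m = 432 mm
Check: V = 3.35 m/s, Re = 9.71×10^5, f = 0.01202, h_f = 25.7 m ≈ 26.9 m ✓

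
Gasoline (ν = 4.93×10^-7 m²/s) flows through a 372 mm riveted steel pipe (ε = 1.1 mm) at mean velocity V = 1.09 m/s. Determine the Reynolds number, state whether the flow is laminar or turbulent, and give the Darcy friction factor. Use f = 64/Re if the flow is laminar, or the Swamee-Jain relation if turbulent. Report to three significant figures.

Re = VD/ν = 1.090·0.372/4.93×10^-7 = 8.22×10^5
Re > 4000 → turbulent; ε/D = 0.00296
Swamee-Jain: f = 0.02631

Re ≈ 8.22×10^5; turbulent; f ≈ 0.0263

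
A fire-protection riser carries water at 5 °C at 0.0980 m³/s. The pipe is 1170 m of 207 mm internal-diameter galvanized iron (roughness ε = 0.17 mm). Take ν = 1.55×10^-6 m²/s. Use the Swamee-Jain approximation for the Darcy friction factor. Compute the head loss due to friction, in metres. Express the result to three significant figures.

V = 4Q/(πD²) = 4·0.0980/(π·0.207²) = 2.912 m/s
Re = VD/ν = 2.912·0.207/1.55×10^-6 = 3.89×10^5 → turbulent
ε/D = 0.17/207 = 8.21×10^-4
Swamee-Jain: f = 0.01973
h_f = f(L/D)V²/(2g) = 0.01973·(1170/0.207)·2.912²/(2·9.81) = 48.19 m

h_f ≈ 48.2 m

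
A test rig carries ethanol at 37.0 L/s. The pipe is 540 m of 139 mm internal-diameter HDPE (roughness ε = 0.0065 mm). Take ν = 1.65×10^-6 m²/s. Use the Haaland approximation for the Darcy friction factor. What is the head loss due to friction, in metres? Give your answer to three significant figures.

V = 4Q/(πD²) = 4·0.0370/(π·0.139²) = 2.438 m/s
Re = VD/ν = 2.438·0.139/1.65×10^-6 = 2.05×10^5 → turbulent
ε/D = 0.0065/139 = 4.68×10^-5
Haaland: f = 0.01573
h_f = f(L/D)V²/(2g) = 0.01573·(540/0.139)·2.438²/(2·9.81) = 18.52 m

h_f ≈ 18.5 m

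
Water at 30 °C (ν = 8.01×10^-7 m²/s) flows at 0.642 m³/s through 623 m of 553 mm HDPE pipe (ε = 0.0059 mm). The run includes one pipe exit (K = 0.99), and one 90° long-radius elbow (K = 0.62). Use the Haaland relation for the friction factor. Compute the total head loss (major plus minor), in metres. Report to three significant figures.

H_L ≈ 5.01 m

V = 4Q/(πD²) = 2.673 m/s; V²/2g = 0.3642 m
Re = 1.85×10^6, ε/D = 1.07×10^-5 → f = 0.01078 (Haaland)
Major: h_f = f(L/D)·V²/2g = 0.01078·1127·0.3642 = 4.421 m
Minor: ΣK = 1.61; h_m = ΣK·V²/2g = 0.5863 m
Total H_L = 4.421 + 0.5863 = 5.007 m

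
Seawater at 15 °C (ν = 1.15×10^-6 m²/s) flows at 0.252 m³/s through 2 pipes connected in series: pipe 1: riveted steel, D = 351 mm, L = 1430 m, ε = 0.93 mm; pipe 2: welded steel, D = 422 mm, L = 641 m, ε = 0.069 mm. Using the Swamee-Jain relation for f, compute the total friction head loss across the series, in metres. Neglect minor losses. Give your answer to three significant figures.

H ≈ 39.7 m

Pipe 1: V = 2.604 m/s, Re = 7.95×10^5, ε/D = 0.00265, f = 0.02555, h_1 = f(L/D)V²/2g = 35.98 m
Pipe 2: V = 1.802 m/s, Re = 6.61×10^5, ε/D = 1.64×10^-4, f = 0.01479, h_2 = f(L/D)V²/2g = 3.717 m
Series → Q common, losses add: H = Σh = 39.70 m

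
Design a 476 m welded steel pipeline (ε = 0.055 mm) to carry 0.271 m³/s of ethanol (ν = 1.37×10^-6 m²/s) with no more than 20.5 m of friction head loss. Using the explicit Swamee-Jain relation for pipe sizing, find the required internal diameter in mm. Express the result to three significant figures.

D ≈ 294 mm

Swamee-Jain (Type III): D = 0.66·[ε^1.25·(LQ²/(gh_f))^4.75 + ν·Q^9.4·(L/(gh_f))^5.2]^0.04
LQ²/(gh_f) = 0.1738; L/(gh_f) = 2.367
Term 1 = ε^1.25·(…)^4.75 = 1.16×10^-9; Term 2 = ν·Q^9.4·(…)^5.2 = 5.65×10^-10
D = 0.66·(1.16×10^-9 + 5.65×10^-10)^0.04 = 0.2945 m = 294 mm
Check: V = 3.98 m/s, Re = 8.55×10^5, f = 0.01477, h_f = 19.3 m ≈ 20.5 m ✓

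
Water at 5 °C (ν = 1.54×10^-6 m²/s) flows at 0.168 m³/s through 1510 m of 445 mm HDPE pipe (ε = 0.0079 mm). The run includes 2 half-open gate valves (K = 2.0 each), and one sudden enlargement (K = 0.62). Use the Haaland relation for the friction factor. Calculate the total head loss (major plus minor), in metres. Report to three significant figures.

V = 4Q/(πD²) = 1.080 m/s; V²/2g = 0.05947 m
Re = 3.12×10^5, ε/D = 1.78×10^-5 → f = 0.01439 (Haaland)
Major: h_f = f(L/D)·V²/2g = 0.01439·3393·0.05947 = 2.903 m
Minor: ΣK = 4.62; h_m = ΣK·V²/2g = 0.2748 m
Total H_L = 2.903 + 0.2748 = 3.178 m

H_L ≈ 3.18 m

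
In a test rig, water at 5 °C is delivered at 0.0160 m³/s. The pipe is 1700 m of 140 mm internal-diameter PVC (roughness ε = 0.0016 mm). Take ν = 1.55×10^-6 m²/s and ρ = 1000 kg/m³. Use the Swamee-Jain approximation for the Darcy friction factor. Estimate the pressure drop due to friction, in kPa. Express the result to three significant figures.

V = 4Q/(πD²) = 4·0.0160/(π·0.140²) = 1.039 m/s
Re = VD/ν = 1.039·0.140/1.55×10^-6 = 9.39×10^4 → turbulent
ε/D = 0.0016/140 = 1.14×10^-5
Swamee-Jain: f = 0.01817
h_f = f(L/D)V²/(2g) = 0.01817·(1700/0.140)·1.039²/(2·9.81) = 12.15 m
Δp = ρg·h_f = 1000·9.81·12.15 = 119.2 kPa

Δp ≈ 119 kPa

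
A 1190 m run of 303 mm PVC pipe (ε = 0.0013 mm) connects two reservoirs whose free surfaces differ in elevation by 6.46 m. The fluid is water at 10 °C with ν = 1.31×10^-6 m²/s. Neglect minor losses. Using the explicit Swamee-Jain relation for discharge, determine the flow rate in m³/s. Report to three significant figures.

Q ≈ 0.109 m³/s

Swamee-Jain (Type II): Q = -0.965·√(gD⁵h_f/L)·ln[ε/(3.7D) + √(3.17ν²L/(gD³h_f))]
√(gD⁵h_f/L) = √(9.81·0.303⁵·6.46/1190) = 0.01166
ε/(3.7D) = 1.16×10^-6; √(3.17ν²L/(gD³h_f)) = 6.06×10^-5
Q = -0.965·0.01166·ln(6.176×10^-5) = 0.1091 m³/s
Check: V = 1.51 m/s, Re = 3.50×10^5, f = 0.01402, h_f = 6.42 m ≈ 6.46 m ✓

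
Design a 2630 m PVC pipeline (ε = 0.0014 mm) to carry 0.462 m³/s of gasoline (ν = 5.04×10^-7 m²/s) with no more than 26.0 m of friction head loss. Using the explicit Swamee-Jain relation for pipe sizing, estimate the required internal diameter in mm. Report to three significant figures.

Swamee-Jain (Type III): D = 0.66·[ε^1.25·(LQ²/(gh_f))^4.75 + ν·Q^9.4·(L/(gh_f))^5.2]^0.04
LQ²/(gh_f) = 2.201; L/(gh_f) = 10.31
Term 1 = ε^1.25·(…)^4.75 = 2.04×10^-6; Term 2 = ν·Q^9.4·(…)^5.2 = 6.60×10^-5
D = 0.66·(2.04×10^-6 + 6.60×10^-5)^0.04 = 0.4496 m = 450 mm
Check: V = 2.91 m/s, Re = 2.60×10^6, f = 0.01009, h_f = 25.5 m ≈ 26.0 m ✓

D ≈ 450 mm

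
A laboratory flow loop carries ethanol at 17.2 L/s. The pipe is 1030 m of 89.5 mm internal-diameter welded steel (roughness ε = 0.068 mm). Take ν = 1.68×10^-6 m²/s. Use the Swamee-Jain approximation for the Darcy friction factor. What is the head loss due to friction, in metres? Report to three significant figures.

V = 4Q/(πD²) = 4·0.0172/(π·0.0895²) = 2.734 m/s
Re = VD/ν = 2.734·0.0895/1.68×10^-6 = 1.46×10^5 → turbulent
ε/D = 0.068/89.5 = 7.60×10^-4
Swamee-Jain: f = 0.02070
h_f = f(L/D)V²/(2g) = 0.02070·(1030/0.0895)·2.734²/(2·9.81) = 90.75 m

h_f ≈ 90.8 m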